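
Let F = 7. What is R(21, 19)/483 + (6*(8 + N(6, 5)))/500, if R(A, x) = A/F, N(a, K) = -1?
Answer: 3631/40250 ≈ 0.090211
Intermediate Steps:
R(A, x) = A/7
R(21, 19)/483 + (6*(8 + N(6, 5)))/500 = ((⅐)*21)/483 + (6*(8 - 1))/500 = 3*(1/483) + (6*7)*(1/500) = 1/161 + 42*(1/500) = 1/161 + 21/250 = 3631/40250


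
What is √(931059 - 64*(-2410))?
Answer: 239*√19 ≈ 1041.8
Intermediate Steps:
√(931059 - 64*(-2410)) = √(931059 + 154240) = √1085299 = 239*√19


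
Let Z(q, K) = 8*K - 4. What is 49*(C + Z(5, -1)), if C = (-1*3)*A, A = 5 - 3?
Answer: -882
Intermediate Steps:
A = 2
Z(q, K) = -4 + 8*K
C = -6 (C = -1*3*2 = -3*2 = -6)
49*(C + Z(5, -1)) = 49*(-6 + (-4 + 8*(-1))) = 49*(-6 + (-4 - 8)) = 49*(-6 - 12) = 49*(-18) = -882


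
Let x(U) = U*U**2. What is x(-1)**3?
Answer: -1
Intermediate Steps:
x(U) = U**3
x(-1)**3 = ((-1)**3)**3 = (-1)**3 = -1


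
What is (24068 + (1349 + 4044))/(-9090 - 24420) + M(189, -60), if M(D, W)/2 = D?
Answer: 12637319/33510 ≈ 377.12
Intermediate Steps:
M(D, W) = 2*D
(24068 + (1349 + 4044))/(-9090 - 24420) + M(189, -60) = (24068 + (1349 + 4044))/(-9090 - 24420) + 2*189 = (24068 + 5393)/(-33510) + 378 = 29461*(-1/33510) + 378 = -29461/33510 + 378 = 12637319/33510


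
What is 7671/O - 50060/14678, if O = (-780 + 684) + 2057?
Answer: 7213639/14391779 ≈ 0.50123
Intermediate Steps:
O = 1961 (O = -96 + 2057 = 1961)
7671/O - 50060/14678 = 7671/1961 - 50060/14678 = 7671*(1/1961) - 50060*1/14678 = 7671/1961 - 25030/7339 = 7213639/14391779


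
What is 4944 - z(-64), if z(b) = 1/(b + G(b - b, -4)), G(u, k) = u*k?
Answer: 316417/64 ≈ 4944.0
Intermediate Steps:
G(u, k) = k*u
z(b) = 1/b (z(b) = 1/(b - 4*(b - b)) = 1/(b - 4*0) = 1/(b + 0) = 1/b)
4944 - z(-64) = 4944 - 1/(-64) = 4944 - 1*(-1/64) = 4944 + 1/64 = 316417/64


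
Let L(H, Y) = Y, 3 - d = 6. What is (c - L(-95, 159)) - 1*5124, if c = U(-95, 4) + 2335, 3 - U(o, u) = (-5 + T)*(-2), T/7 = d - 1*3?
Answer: -3039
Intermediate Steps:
d = -3 (d = 3 - 1*6 = 3 - 6 = -3)
T = -42 (T = 7*(-3 - 1*3) = 7*(-3 - 3) = 7*(-6) = -42)
U(o, u) = -91 (U(o, u) = 3 - (-5 - 42)*(-2) = 3 - (-47)*(-2) = 3 - 1*94 = 3 - 94 = -91)
c = 2244 (c = -91 + 2335 = 2244)
(c - L(-95, 159)) - 1*5124 = (2244 - 1*159) - 1*5124 = (2244 - 159) - 5124 = 2085 - 5124 = -3039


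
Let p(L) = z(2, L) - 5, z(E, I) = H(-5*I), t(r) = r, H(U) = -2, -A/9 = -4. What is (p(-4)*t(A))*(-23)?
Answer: 5796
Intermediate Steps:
A = 36 (A = -9*(-4) = 36)
z(E, I) = -2
p(L) = -7 (p(L) = -2 - 5 = -7)
(p(-4)*t(A))*(-23) = -7*36*(-23) = -252*(-23) = 5796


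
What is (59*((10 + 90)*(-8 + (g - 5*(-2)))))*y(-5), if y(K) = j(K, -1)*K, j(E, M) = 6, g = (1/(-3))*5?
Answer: -59000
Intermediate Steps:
g = -5/3 (g = (1*(-⅓))*5 = -⅓*5 = -5/3 ≈ -1.6667)
y(K) = 6*K
(59*((10 + 90)*(-8 + (g - 5*(-2)))))*y(-5) = (59*((10 + 90)*(-8 + (-5/3 - 5*(-2)))))*(6*(-5)) = (59*(100*(-8 + (-5/3 + 10))))*(-30) = (59*(100*(-8 + 25/3)))*(-30) = (59*(100*(⅓)))*(-30) = (59*(100/3))*(-30) = (5900/3)*(-30) = -59000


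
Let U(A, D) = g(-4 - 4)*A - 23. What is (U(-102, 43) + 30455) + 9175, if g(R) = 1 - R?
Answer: 38689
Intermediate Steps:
U(A, D) = -23 + 9*A (U(A, D) = (1 - (-4 - 4))*A - 23 = (1 - 1*(-8))*A - 23 = (1 + 8)*A - 23 = 9*A - 23 = -23 + 9*A)
(U(-102, 43) + 30455) + 9175 = ((-23 + 9*(-102)) + 30455) + 9175 = ((-23 - 918) + 30455) + 9175 = (-941 + 30455) + 9175 = 29514 + 9175 = 38689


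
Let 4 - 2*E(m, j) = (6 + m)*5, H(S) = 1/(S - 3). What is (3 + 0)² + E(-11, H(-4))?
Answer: 47/2 ≈ 23.500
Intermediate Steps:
H(S) = 1/(-3 + S)
E(m, j) = -13 - 5*m/2 (E(m, j) = 2 - (6 + m)*5/2 = 2 - (30 + 5*m)/2 = 2 + (-15 - 5*m/2) = -13 - 5*m/2)
(3 + 0)² + E(-11, H(-4)) = (3 + 0)² + (-13 - 5/2*(-11)) = 3² + (-13 + 55/2) = 9 + 29/2 = 47/2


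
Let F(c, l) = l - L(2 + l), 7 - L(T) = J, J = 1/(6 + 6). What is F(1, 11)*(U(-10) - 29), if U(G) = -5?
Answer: -833/6 ≈ -138.83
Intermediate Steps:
J = 1/12 ≈ 0.083333
L(T) = 83/12 (L(T) = 7 - 1*1/12 = 7 - 1/12 = 83/12)
F(c, l) = -83/12 + l (F(c, l) = l - 1*83/12 = l - 83/12 = -83/12 + l)
F(1, 11)*(U(-10) - 29) = (-83/12 + 11)*(-5 - 29) = (49/12)*(-34) = -833/6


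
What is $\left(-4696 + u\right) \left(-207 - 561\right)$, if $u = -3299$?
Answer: $6140160$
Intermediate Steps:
$\left(-4696 + u\right) \left(-207 - 561\right) = \left(-4696 - 3299\right) \left(-207 - 561\right) = \left(-7995\right) \left(-768\right) = 6140160$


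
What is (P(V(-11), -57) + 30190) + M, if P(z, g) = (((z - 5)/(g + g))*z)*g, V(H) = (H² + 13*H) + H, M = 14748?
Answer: 45565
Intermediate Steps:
V(H) = H² + 14*H
P(z, g) = z*(-5 + z)/2 (P(z, g) = (((-5 + z)/((2*g)))*z)*g = (((-5 + z)*(1/(2*g)))*z)*g = (((-5 + z)/(2*g))*z)*g = (z*(-5 + z)/(2*g))*g = z*(-5 + z)/2)
(P(V(-11), -57) + 30190) + M = ((-11*(14 - 11))*(-5 - 11*(14 - 11))/2 + 30190) + 14748 = ((-11*3)*(-5 - 11*3)/2 + 30190) + 14748 = ((½)*(-33)*(-5 - 33) + 30190) + 14748 = ((½)*(-33)*(-38) + 30190) + 14748 = (627 + 30190) + 14748 = 30817 + 14748 = 45565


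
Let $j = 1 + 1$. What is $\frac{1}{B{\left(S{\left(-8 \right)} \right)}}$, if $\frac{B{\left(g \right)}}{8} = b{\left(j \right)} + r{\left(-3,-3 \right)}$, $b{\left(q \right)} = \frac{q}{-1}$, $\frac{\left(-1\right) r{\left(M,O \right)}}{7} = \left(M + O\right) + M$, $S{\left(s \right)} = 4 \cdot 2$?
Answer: $\frac{1}{488} \approx 0.0020492$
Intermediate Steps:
$S{\left(s \right)} = 8$
$j = 2$
$r{\left(M,O \right)} = - 14 M - 7 O$ ($r{\left(M,O \right)} = - 7 \left(\left(M + O\right) + M\right) = - 7 \left(O + 2 M\right) = - 14 M - 7 O$)
$b{\left(q \right)} = - q$ ($b{\left(q \right)} = q \left(-1\right) = - q$)
$B{\left(g \right)} = 488$ ($B{\left(g \right)} = 8 \left(\left(-1\right) 2 - -63\right) = 8 \left(-2 + \left(42 + 21\right)\right) = 8 \left(-2 + 63\right) = 8 \cdot 61 = 488$)
$\frac{1}{B{\left(S{\left(-8 \right)} \right)}} = \frac{1}{488}$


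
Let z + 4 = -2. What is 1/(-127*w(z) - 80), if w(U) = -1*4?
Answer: 1/428 ≈ 0.0023364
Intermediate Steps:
z = -6 (z = -4 - 2 = -6)
w(U) = -4
1/(-127*w(z) - 80) = 1/(-127*(-4) - 80) = 1/(508 - 80) = 1/428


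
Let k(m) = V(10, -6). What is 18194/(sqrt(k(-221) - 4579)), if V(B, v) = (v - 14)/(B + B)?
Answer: -9097*I*sqrt(1145)/1145 ≈ -268.84*I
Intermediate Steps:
V(B, v) = (-14 + v)/(2*B) (V(B, v) = (-14 + v)/((2*B)) = (-14 + v)*(1/(2*B)) = (-14 + v)/(2*B))
k(m) = -1 (k(m) = (1/2)*(-14 - 6)/10 = (1/2)*(1/10)*(-20) = -1)
18194/(sqrt(k(-221) - 4579)) = 18194/(sqrt(-1 - 4579)) = 18194/(sqrt(-4580)) = 18194/((2*I*sqrt(1145))) = 18194*(-I*sqrt(1145)/2290) = -9097*I*sqrt(1145)/1145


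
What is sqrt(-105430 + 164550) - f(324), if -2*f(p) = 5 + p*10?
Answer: 3245/2 + 4*sqrt(3695) ≈ 1865.6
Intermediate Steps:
f(p) = -5/2 - 5*p (f(p) = -(5 + p*10)/2 = -(5 + 10*p)/2 = -5/2 - 5*p)
sqrt(-105430 + 164550) - f(324) = sqrt(-105430 + 164550) - (-5/2 - 5*324) = sqrt(59120) - (-5/2 - 1620) = 4*sqrt(3695) - 1*(-3245/2) = 4*sqrt(3695) + 3245/2 = 3245/2 + 4*sqrt(3695)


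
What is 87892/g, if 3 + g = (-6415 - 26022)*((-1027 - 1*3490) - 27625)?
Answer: 87892/1042590051 ≈ 8.4302e-5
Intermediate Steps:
g = 1042590051 (g = -3 + (-6415 - 26022)*((-1027 - 1*3490) - 27625) = -3 - 32437*((-1027 - 3490) - 27625) = -3 - 32437*(-4517 - 27625) = -3 - 32437*(-32142) = -3 + 1042590054 = 1042590051)
87892/g = 87892/1042590051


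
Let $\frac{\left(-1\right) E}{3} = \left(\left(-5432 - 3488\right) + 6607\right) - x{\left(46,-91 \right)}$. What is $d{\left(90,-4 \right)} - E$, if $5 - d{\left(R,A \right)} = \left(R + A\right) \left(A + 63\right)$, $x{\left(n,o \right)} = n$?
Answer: $-12146$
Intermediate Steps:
$E = 7077$ ($E = - 3 \left(\left(\left(-5432 - 3488\right) + 6607\right) - 46\right) = - 3 \left(\left(-8920 + 6607\right) - 46\right) = - 3 \left(-2313 - 46\right) = \left(-3\right) \left(-2359\right) = 7077$)
$d{\left(R,A \right)} = 5 - \left(63 + A\right) \left(A + R\right)$ ($d{\left(R,A \right)} = 5 - \left(R + A\right) \left(A + 63\right) = 5 - \left(A + R\right) \left(63 + A\right) = 5 - \left(63 + A\right) \left(A + R\right)$)
$d{\left(90,-4 \right)} - E = \left(5 - \left(-4\right)^{2} - -252 - 5670 - \left(-4\right) 90\right) - 7077 = \left(5 - 16 + 252 - 5670 + 360\right) - 7077 = -5069 - 7077 = -12146$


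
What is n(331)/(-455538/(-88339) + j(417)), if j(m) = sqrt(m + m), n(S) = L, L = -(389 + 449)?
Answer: 5620434069686/1050139458445 - 3269783367899*sqrt(834)/3150418375335 ≈ -24.621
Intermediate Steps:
L = -838 (L = -1*838 = -838)
n(S) = -838
j(m) = sqrt(2)*sqrt(m) (j(m) = sqrt(2*m) = sqrt(2)*sqrt(m))
n(331)/(-455538/(-88339) + j(417)) = -838/(-455538/(-88339) + sqrt(2)*sqrt(417)) = -838/(-455538*(-1/88339) + sqrt(834)) = -838/(455538/88339 + sqrt(834))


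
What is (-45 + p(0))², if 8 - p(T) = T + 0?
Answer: 1369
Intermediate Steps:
p(T) = 8 - T (p(T) = 8 - (T + 0) = 8 - T)
(-45 + p(0))² = (-45 + (8 - 1*0))² = (-45 + (8 + 0))² = (-45 + 8)² = (-37)² = 1369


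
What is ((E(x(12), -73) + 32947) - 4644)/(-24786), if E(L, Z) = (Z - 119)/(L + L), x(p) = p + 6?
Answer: -84893/74358 ≈ -1.1417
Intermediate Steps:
x(p) = 6 + p
E(L, Z) = (-119 + Z)/(2*L) (E(L, Z) = (-119 + Z)/((2*L)) = (-119 + Z)*(1/(2*L)) = (-119 + Z)/(2*L))
((E(x(12), -73) + 32947) - 4644)/(-24786) = (((-119 - 73)/(2*(6 + 12)) + 32947) - 4644)/(-24786) = (((½)*(-192)/18 + 32947) - 4644)*(-1/24786) = (((½)*(1/18)*(-192) + 32947) - 4644)*(-1/24786) = ((-16/3 + 32947) - 4644)*(-1/24786) = (98825/3 - 4644)*(-1/24786) = (84893/3)*(-1/24786) = -84893/74358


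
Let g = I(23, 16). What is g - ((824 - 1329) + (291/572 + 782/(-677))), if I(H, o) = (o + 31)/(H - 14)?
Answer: 1780477121/3485196 ≈ 510.87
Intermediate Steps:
I(H, o) = (31 + o)/(-14 + H)
g = 47/9 (g = (31 + 16)/(-14 + 23) = 47/9 ≈ 5.2222)
g - ((824 - 1329) + (291/572 + 782/(-677))) = 47/9 - ((824 - 1329) + (291/572 + 782/(-677))) = 47/9 - (-505 + (291*(1/572) + 782*(-1/677))) = 47/9 - (-505 + (291/572 - 782/677)) = 47/9 - (-505 - 250297/387244) = 47/9 - 1*(-195808517/387244) = 47/9 + 195808517/387244 = 1780477121/3485196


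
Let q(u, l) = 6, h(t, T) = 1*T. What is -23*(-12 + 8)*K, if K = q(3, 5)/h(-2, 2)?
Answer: 276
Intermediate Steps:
h(t, T) = T
K = 3 (K = 6/2 = 6*(½) = 3)
-23*(-12 + 8)*K = -23*(-12 + 8)*3 = -(-92)*3 = -23*(-12) = 276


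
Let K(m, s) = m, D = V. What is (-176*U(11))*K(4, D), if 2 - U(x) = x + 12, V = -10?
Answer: 14784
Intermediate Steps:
D = -10
U(x) = -10 - x (U(x) = 2 - (x + 12) = 2 - (12 + x) = 2 + (-12 - x) = -10 - x)
(-176*U(11))*K(4, D) = -176*(-10 - 1*11)*4 = -176*(-10 - 11)*4 = -176*(-21)*4 = 3696*4 = 14784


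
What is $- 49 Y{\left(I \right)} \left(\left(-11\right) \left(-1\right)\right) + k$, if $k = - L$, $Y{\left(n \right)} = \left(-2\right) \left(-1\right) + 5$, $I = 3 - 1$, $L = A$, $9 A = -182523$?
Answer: $\frac{49522}{3} \approx 16507.0$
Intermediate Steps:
$A = - \frac{60841}{3}$ ($A = \frac{1}{9} \left(-182523\right) = - \frac{60841}{3} \approx -20280.0$)
$L = - \frac{60841}{3} \approx -20280.0$
$I = 2$ ($I = 3 - 1 = 2$)
$Y{\left(n \right)} = 7$ ($Y{\left(n \right)} = 2 + 5 = 7$)
$k = \frac{60841}{3}$ ($k = \left(-1\right) \left(- \frac{60841}{3}\right) = \frac{60841}{3} \approx 20280.0$)
$- 49 Y{\left(I \right)} \left(\left(-11\right) \left(-1\right)\right) + k = \left(-49\right) 7 \left(\left(-11\right) \left(-1\right)\right) + \frac{60841}{3} = \left(-343\right) 11 + \frac{60841}{3} = -3773 + \frac{60841}{3} = \frac{49522}{3}$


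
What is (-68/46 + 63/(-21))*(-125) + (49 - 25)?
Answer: 13427/23 ≈ 583.78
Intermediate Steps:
(-68/46 + 63/(-21))*(-125) + (49 - 25) = (-68*1/46 + 63*(-1/21))*(-125) + 24 = (-34/23 - 3)*(-125) + 24 = -103/23*(-125) + 24 = 12875/23 + 24 = 13427/23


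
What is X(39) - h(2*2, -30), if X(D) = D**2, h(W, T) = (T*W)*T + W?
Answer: -2083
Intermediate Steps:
h(W, T) = W + W*T**2 (h(W, T) = W*T**2 + W = W + W*T**2)
X(39) - h(2*2, -30) = 39**2 - 2*2*(1 + (-30)**2) = 1521 - 4*(1 + 900) = 1521 - 4*901 = 1521 - 1*3604 = 1521 - 3604 = -2083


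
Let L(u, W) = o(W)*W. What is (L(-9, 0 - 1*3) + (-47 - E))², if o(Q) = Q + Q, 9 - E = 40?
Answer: 4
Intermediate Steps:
E = -31 (E = 9 - 1*40 = 9 - 40 = -31)
o(Q) = 2*Q
L(u, W) = 2*W² (L(u, W) = (2*W)*W = 2*W²)
(L(-9, 0 - 1*3) + (-47 - E))² = (2*(0 - 1*3)² + (-47 - 1*(-31)))² = (2*(0 - 3)² + (-47 + 31))² = (2*(-3)² - 16)² = (2*9 - 16)² = (18 - 16)² = 2² = 4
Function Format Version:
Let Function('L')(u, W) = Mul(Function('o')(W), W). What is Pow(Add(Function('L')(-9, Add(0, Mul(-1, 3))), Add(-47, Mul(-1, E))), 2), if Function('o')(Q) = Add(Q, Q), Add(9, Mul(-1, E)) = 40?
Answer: 4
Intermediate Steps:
E = -31 (E = Add(9, Mul(-1, 40)) = Add(9, -40) = -31)
Function('o')(Q) = Mul(2, Q)
Function('L')(u, W) = Mul(2, Pow(W, 2)) (Function('L')(u, W) = Mul(Mul(2, W), W) = Mul(2, Pow(W, 2)))
Pow(Add(Function('L')(-9, Add(0, Mul(-1, 3))), Add(-47, Mul(-1, E))), 2) = Pow(Add(Mul(2, Pow(Add(0, Mul(-1, 3)), 2)), Add(-47, Mul(-1, -31))), 2) = Pow(Add(Mul(2, Pow(Add(0, -3), 2)), Add(-47, 31)), 2) = Pow(Add(Mul(2, Pow(-3, 2)), -16), 2) = Pow(Add(Mul(2, 9), -16), 2) = Pow(Add(18, -16), 2) = Pow(2, 2) = 4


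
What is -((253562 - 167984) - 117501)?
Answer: 31923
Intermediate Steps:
-((253562 - 167984) - 117501) = -(85578 - 117501) = -1*(-31923) = 31923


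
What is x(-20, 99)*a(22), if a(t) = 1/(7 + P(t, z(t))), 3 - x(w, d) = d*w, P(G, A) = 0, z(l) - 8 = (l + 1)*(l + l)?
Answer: 1983/7 ≈ 283.29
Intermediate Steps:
z(l) = 8 + 2*l*(1 + l) (z(l) = 8 + (l + 1)*(l + l) = 8 + (1 + l)*(2*l) = 8 + 2*l*(1 + l))
x(w, d) = 3 - d*w
a(t) = 1/7 (a(t) = 1/(7 + 0) = 1/7)
x(-20, 99)*a(22) = (3 - 1*99*(-20))*(1/7) = (3 + 1980)*(1/7) = 1983*(1/7) = 1983/7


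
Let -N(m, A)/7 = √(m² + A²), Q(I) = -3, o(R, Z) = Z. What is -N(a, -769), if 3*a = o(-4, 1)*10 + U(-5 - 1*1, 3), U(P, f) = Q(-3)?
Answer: 7*√5322298/3 ≈ 5383.0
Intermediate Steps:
U(P, f) = -3
a = 7/3 (a = (1*10 - 3)/3 = (10 - 3)/3 = (⅓)*7 = 7/3 ≈ 2.3333)
N(m, A) = -7*√(A² + m²) (N(m, A) = -7*√(m² + A²) = -7*√(A² + m²))
-N(a, -769) = -(-7)*√((-769)² + (7/3)²) = -(-7)*√(591361 + 49/9) = -(-7)*√(5322298/9) = -(-7)*√5322298/3 = 7*√5322298/3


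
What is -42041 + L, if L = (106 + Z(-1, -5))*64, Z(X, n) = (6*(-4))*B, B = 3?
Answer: -39865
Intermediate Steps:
Z(X, n) = -72 (Z(X, n) = (6*(-4))*3 = -24*3 = -72)
L = 2176 (L = (106 - 72)*64 = 34*64 = 2176)
-42041 + L = -42041 + 2176 = -39865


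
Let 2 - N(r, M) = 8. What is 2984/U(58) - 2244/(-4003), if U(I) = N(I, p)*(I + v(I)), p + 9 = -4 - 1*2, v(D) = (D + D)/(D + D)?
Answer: -5575288/708531 ≈ -7.8688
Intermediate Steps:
v(D) = 1 (v(D) = (2*D)/((2*D)) = (2*D)*(1/(2*D)) = 1)
p = -15 (p = -9 + (-4 - 1*2) = -9 + (-4 - 2) = -9 - 6 = -15)
N(r, M) = -6 (N(r, M) = 2 - 1*8 = 2 - 8 = -6)
U(I) = -6 - 6*I (U(I) = -6*(I + 1) = -6*(1 + I) = -6 - 6*I)
2984/U(58) - 2244/(-4003) = 2984/(-6 - 6*58) - 2244/(-4003) = 2984/(-6 - 348) - 2244*(-1/4003) = 2984/(-354) + 2244/4003 = 2984*(-1/354) + 2244/4003 = -1492/177 + 2244/4003 = -5575288/708531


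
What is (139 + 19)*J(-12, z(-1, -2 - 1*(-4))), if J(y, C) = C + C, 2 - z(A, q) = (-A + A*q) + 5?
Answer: -632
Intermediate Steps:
z(A, q) = -3 + A - A*q (z(A, q) = 2 - ((-A + A*q) + 5) = 2 - (5 - A + A*q) = 2 + (-5 + A - A*q) = -3 + A - A*q)
J(y, C) = 2*C
(139 + 19)*J(-12, z(-1, -2 - 1*(-4))) = (139 + 19)*(2*(-3 - 1 - 1*(-1)*(-2 - 1*(-4)))) = 158*(2*(-3 - 1 - 1*(-1)*(-2 + 4))) = 158*(2*(-3 - 1 - 1*(-1)*2)) = 158*(2*(-3 - 1 + 2)) = 158*(2*(-2)) = 158*(-4) = -632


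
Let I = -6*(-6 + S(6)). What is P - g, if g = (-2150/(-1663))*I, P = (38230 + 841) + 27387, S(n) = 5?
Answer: 110506754/1663 ≈ 66450.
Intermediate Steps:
I = 6 (I = -6*(-6 + 5) = -6*(-1) = 6)
P = 66458 (P = 39071 + 27387 = 66458)
g = 12900/1663 (g = -2150/(-1663)*6 = -2150*(-1/1663)*6 = (2150/1663)*6 = 12900/1663 ≈ 7.7571)
P - g = 66458 - 1*12900/1663 = 66458 - 12900/1663 = 110506754/1663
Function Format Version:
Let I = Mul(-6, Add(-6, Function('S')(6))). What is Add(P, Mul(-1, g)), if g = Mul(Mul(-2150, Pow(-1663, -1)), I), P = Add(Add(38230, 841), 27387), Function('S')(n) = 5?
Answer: Rational(110506754, 1663) ≈ 66450.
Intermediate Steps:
I = 6 (I = Mul(-6, Add(-6, 5)) = Mul(-6, -1) = 6)
P = 66458 (P = Add(39071, 27387) = 66458)
g = Rational(12900, 1663) (g = Mul(Mul(-2150, Pow(-1663, -1)), 6) = Mul(Mul(-2150, Rational(-1, 1663)), 6) = Mul(Rational(2150, 1663), 6) = Rational(12900, 1663) ≈ 7.7571)
Add(P, Mul(-1, g)) = Add(66458, Mul(-1, Rational(12900, 1663))) = Add(66458, Rational(-12900, 1663)) = Rational(110506754, 1663)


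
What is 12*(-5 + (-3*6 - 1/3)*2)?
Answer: -500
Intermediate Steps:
12*(-5 + (-3*6 - 1/3)*2) = 12*(-5 + (-18 - 1*⅓)*2) = 12*(-5 + (-18 - ⅓)*2) = 12*(-5 - 55/3*2) = 12*(-5 - 110/3) = 12*(-125/3) = -500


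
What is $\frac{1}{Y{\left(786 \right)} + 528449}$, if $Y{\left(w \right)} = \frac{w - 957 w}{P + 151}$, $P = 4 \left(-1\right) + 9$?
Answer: $\frac{13}{6807219} \approx 1.9097 \cdot 10^{-6}$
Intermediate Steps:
$P = 5$ ($P = -4 + 9 = 5$)
$Y{\left(w \right)} = - \frac{239 w}{39}$ ($Y{\left(w \right)} = \frac{w - 957 w}{5 + 151} = \frac{\left(-956\right) w}{156} = - 956 w \frac{1}{156} = - \frac{239 w}{39}$)
$\frac{1}{Y{\left(786 \right)} + 528449} = \frac{1}{\left(- \frac{239}{39}\right) 786 + 528449} = \frac{1}{- \frac{62618}{13} + 528449} = \frac{1}{\frac{6807219}{13}} = \frac{13}{6807219}$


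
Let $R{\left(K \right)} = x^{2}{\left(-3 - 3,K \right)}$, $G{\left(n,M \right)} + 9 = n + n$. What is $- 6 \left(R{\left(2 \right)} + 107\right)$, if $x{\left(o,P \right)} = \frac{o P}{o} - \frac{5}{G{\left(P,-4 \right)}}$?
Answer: $-696$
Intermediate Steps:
$G{\left(n,M \right)} = -9 + 2 n$ ($G{\left(n,M \right)} = -9 + \left(n + n\right) = -9 + 2 n$)
$x{\left(o,P \right)} = P - \frac{5}{-9 + 2 P}$ ($x{\left(o,P \right)} = \frac{o P}{o} - \frac{5}{-9 + 2 P} = \frac{P o}{o} - \frac{5}{-9 + 2 P} = P - \frac{5}{-9 + 2 P}$)
$R{\left(K \right)} = \left(K - \frac{5}{-9 + 2 K}\right)^{2}$
$- 6 \left(R{\left(2 \right)} + 107\right) = - 6 \left(\left(2 - \frac{5}{-9 + 2 \cdot 2}\right)^{2} + 107\right) = - 6 \left(\left(2 - \frac{5}{-9 + 4}\right)^{2} + 107\right) = - 6 \left(\left(2 - \frac{5}{-5}\right)^{2} + 107\right) = - 6 \left(\left(2 - -1\right)^{2} + 107\right) = - 6 \left(\left(2 + 1\right)^{2} + 107\right) = - 6 \left(3^{2} + 107\right) = - 6 \left(9 + 107\right) = \left(-6\right) 116 = -696$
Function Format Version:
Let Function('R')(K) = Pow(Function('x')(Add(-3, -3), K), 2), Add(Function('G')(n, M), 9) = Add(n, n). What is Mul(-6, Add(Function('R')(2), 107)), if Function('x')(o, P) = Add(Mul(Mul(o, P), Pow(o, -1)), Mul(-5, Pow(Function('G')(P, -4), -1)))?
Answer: -696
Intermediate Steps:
Function('G')(n, M) = Add(-9, Mul(2, n)) (Function('G')(n, M) = Add(-9, Add(n, n)) = Add(-9, Mul(2, n)))
Function('x')(o, P) = Add(P, Mul(-5, Pow(Add(-9, Mul(2, P)), -1))) (Function('x')(o, P) = Add(Mul(Mul(o, P), Pow(o, -1)), Mul(-5, Pow(Add(-9, Mul(2, P)), -1))) = Add(Mul(Mul(P, o), Pow(o, -1)), Mul(-5, Pow(Add(-9, Mul(2, P)), -1))) = Add(P, Mul(-5, Pow(Add(-9, Mul(2, P)), -1))))
Function('R')(K) = Pow(Add(K, Mul(-5, Pow(Add(-9, Mul(2, K)), -1))), 2)
Mul(-6, Add(Function('R')(2), 107)) = Mul(-6, Add(Pow(Add(2, Mul(-5, Pow(Add(-9, Mul(2, 2)), -1))), 2), 107)) = Mul(-6, Add(Pow(Add(2, Mul(-5, Pow(Add(-9, 4), -1))), 2), 107)) = Mul(-6, Add(Pow(Add(2, Mul(-5, Pow(-5, -1))), 2), 107)) = Mul(-6, Add(Pow(Add(2, Mul(-5, Rational(-1, 5))), 2), 107)) = Mul(-6, Add(Pow(Add(2, 1), 2), 107)) = Mul(-6, Add(Pow(3, 2), 107)) = Mul(-6, Add(9, 107)) = Mul(-6, 116) = -696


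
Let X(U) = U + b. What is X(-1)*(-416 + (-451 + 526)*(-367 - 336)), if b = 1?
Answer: 0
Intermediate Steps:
X(U) = 1 + U (X(U) = U + 1 = 1 + U)
X(-1)*(-416 + (-451 + 526)*(-367 - 336)) = (1 - 1)*(-416 + (-451 + 526)*(-367 - 336)) = 0*(-416 + 75*(-703)) = 0*(-416 - 52725) = 0*(-53141) = 0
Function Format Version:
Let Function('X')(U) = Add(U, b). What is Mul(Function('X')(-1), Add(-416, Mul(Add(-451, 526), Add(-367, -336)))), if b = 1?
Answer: 0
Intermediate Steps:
Function('X')(U) = Add(1, U) (Function('X')(U) = Add(U, 1) = Add(1, U))
Mul(Function('X')(-1), Add(-416, Mul(Add(-451, 526), Add(-367, -336)))) = Mul(Add(1, -1), Add(-416, Mul(Add(-451, 526), Add(-367, -336)))) = Mul(0, Add(-416, Mul(75, -703))) = Mul(0, Add(-416, -52725)) = Mul(0, -53141) = 0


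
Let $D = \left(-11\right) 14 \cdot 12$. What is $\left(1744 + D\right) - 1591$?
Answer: $-1695$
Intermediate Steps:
$D = -1848$ ($D = \left(-154\right) 12 = -1848$)
$\left(1744 + D\right) - 1591 = \left(1744 - 1848\right) - 1591 = -104 - 1591 = -1695$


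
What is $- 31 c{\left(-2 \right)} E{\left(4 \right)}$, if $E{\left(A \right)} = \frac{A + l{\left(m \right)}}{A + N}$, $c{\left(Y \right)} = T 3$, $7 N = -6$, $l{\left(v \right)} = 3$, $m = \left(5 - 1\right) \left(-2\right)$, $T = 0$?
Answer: $0$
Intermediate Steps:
$m = -8$ ($m = 4 \left(-2\right) = -8$)
$N = - \frac{6}{7}$ ($N = \frac{1}{7} \left(-6\right) = - \frac{6}{7} \approx -0.85714$)
$c{\left(Y \right)} = 0$ ($c{\left(Y \right)} = 0 \cdot 3 = 0$)
$E{\left(A \right)} = \frac{3 + A}{- \frac{6}{7} + A}$ ($E{\left(A \right)} = \frac{A + 3}{A - \frac{6}{7}} = \frac{3 + A}{- \frac{6}{7} + A}$)
$- 31 c{\left(-2 \right)} E{\left(4 \right)} = \left(-31\right) 0 \frac{7 \left(3 + 4\right)}{-6 + 7 \cdot 4} = 0 \cdot 7 \frac{1}{-6 + 28} \cdot 7 = 0 \cdot 7 \cdot \frac{1}{22} \cdot 7 = 0 \cdot \frac{49}{22} = 0$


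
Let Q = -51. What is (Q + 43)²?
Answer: 64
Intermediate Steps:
(Q + 43)² = (-51 + 43)² = (-8)² = 64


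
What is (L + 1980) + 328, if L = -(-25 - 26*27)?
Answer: 3035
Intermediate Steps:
L = 727 (L = -(-25 - 702) = -1*(-727) = 727)
(L + 1980) + 328 = (727 + 1980) + 328 = 2707 + 328 = 3035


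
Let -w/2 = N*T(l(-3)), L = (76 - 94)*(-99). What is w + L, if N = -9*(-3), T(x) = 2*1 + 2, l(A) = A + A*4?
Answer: 1566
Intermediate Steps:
L = 1782 (L = -18*(-99) = 1782)
l(A) = 5*A (l(A) = A + 4*A = 5*A)
T(x) = 4 (T(x) = 2 + 2 = 4)
N = 27
w = -216 (w = -54*4 = -2*108 = -216)
w + L = -216 + 1782 = 1566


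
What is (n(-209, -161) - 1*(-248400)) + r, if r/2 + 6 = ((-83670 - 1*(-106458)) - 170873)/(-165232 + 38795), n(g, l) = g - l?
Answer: 31399660750/126437 ≈ 2.4834e+5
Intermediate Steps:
r = -1221074/126437 (r = -12 + 2*(((-83670 - 1*(-106458)) - 170873)/(-165232 + 38795)) = -12 + 2*(((-83670 + 106458) - 170873)/(-126437)) = -12 + 2*((22788 - 170873)*(-1/126437)) = -12 + 2*(-148085*(-1/126437)) = -12 + 2*(148085/126437) = -12 + 296170/126437 = -1221074/126437 ≈ -9.6576)
(n(-209, -161) - 1*(-248400)) + r = ((-209 - 1*(-161)) - 1*(-248400)) - 1221074/126437 = ((-209 + 161) + 248400) - 1221074/126437 = (-48 + 248400) - 1221074/126437 = 248352 - 1221074/126437 = 31399660750/126437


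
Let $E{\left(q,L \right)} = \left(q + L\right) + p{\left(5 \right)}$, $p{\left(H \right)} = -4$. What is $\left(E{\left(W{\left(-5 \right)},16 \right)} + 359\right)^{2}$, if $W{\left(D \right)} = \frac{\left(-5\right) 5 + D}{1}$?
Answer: $116281$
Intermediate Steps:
$W{\left(D \right)} = -25 + D$ ($W{\left(D \right)} = \left(-25 + D\right) 1 = -25 + D$)
$E{\left(q,L \right)} = -4 + L + q$ ($E{\left(q,L \right)} = \left(q + L\right) - 4 = \left(L + q\right) - 4 = -4 + L + q$)
$\left(E{\left(W{\left(-5 \right)},16 \right)} + 359\right)^{2} = \left(\left(-4 + 16 - 30\right) + 359\right)^{2} = \left(-18 + 359\right)^{2} = 341^{2} = 116281$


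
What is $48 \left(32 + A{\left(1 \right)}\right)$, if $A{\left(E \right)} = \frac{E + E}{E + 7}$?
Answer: $1548$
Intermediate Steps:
$A{\left(E \right)} = \frac{2 E}{7 + E}$
$48 \left(32 + A{\left(1 \right)}\right) = 48 \left(32 + 2 \cdot 1 \frac{1}{7 + 1}\right) = 48 \left(32 + 2 \cdot 1 \cdot \frac{1}{8}\right) = 48 \left(32 + \frac{1}{4}\right) = 48 \cdot \frac{129}{4} = 1548$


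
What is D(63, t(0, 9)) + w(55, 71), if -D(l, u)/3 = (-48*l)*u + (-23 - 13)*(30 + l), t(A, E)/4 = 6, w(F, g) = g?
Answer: 227843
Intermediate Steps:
t(A, E) = 24 (t(A, E) = 4*6 = 24)
D(l, u) = 3240 + 108*l + 144*l*u (D(l, u) = -3*((-48*l)*u + (-23 - 13)*(30 + l)) = -3*(-48*l*u - 36*(30 + l)) = -3*(-48*l*u + (-1080 - 36*l)) = -3*(-1080 - 36*l - 48*l*u) = 3240 + 108*l + 144*l*u)
D(63, t(0, 9)) + w(55, 71) = (3240 + 108*63 + 144*63*24) + 71 = (3240 + 6804 + 217728) + 71 = 227772 + 71 = 227843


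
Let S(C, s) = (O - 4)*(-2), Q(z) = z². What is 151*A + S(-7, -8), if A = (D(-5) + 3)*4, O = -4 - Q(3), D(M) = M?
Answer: -1174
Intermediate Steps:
O = -13 (O = -4 - 1*3² = -4 - 1*9 = -4 - 9 = -13)
S(C, s) = 34 (S(C, s) = (-13 - 4)*(-2) = -17*(-2) = 34)
A = -8 (A = (-5 + 3)*4 = -2*4 = -8)
151*A + S(-7, -8) = 151*(-8) + 34 = -1208 + 34 = -1174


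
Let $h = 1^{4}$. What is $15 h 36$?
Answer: $540$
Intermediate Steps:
$h = 1$
$15 h 36 = 15 \cdot 1 \cdot 36 = 15 \cdot 36 = 540$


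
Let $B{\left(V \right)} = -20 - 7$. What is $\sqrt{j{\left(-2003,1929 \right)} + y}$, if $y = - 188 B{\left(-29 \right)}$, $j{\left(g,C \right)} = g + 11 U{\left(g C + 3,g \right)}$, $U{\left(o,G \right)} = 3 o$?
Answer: $i \sqrt{127501799} \approx 11292.0 i$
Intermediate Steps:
$B{\left(V \right)} = -27$
$j{\left(g,C \right)} = 99 + g + 33 C g$ ($j{\left(g,C \right)} = g + 11 \cdot 3 \left(g C + 3\right) = g + 11 \cdot 3 \left(C g + 3\right) = g + 11 \cdot 3 \left(3 + C g\right) = g + 11 \left(9 + 3 C g\right) = g + \left(99 + 33 C g\right) = 99 + g + 33 C g$)
$y = 5076$ ($y = \left(-188\right) \left(-27\right) = 5076$)
$\sqrt{j{\left(-2003,1929 \right)} + y} = \sqrt{\left(99 - 2003 + 33 \cdot 1929 \left(-2003\right)\right) + 5076} = \sqrt{\left(99 - 2003 - 127504971\right) + 5076} = \sqrt{-127506875 + 5076} = \sqrt{-127501799} = i \sqrt{127501799}$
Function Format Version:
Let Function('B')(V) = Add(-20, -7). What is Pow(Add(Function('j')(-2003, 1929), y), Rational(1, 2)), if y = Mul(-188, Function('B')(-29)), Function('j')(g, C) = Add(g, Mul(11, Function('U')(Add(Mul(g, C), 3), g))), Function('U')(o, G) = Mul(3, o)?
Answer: Mul(I, Pow(127501799, Rational(1, 2))) ≈ Mul(11292., I)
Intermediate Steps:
Function('B')(V) = -27
Function('j')(g, C) = Add(99, g, Mul(33, C, g)) (Function('j')(g, C) = Add(g, Mul(11, Mul(3, Add(Mul(g, C), 3)))) = Add(g, Mul(11, Mul(3, Add(Mul(C, g), 3)))) = Add(g, Mul(11, Mul(3, Add(3, Mul(C, g))))) = Add(g, Mul(11, Add(9, Mul(3, C, g)))) = Add(g, Add(99, Mul(33, C, g))) = Add(99, g, Mul(33, C, g)))
y = 5076 (y = Mul(-188, -27) = 5076)
Pow(Add(Function('j')(-2003, 1929), y), Rational(1, 2)) = Pow(Add(Add(99, -2003, Mul(33, 1929, -2003)), 5076), Rational(1, 2)) = Pow(Add(Add(99, -2003, -127504971), 5076), Rational(1, 2)) = Pow(Add(-127506875, 5076), Rational(1, 2)) = Pow(-127501799, Rational(1, 2)) = Mul(I, Pow(127501799, Rational(1, 2)))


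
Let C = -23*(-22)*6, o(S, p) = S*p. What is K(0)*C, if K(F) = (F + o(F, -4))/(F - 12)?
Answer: 0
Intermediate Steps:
K(F) = -3*F/(-12 + F) (K(F) = (F + F*(-4))/(F - 12) = (F - 4*F)/(-12 + F) = (-3*F)/(-12 + F) = -3*F/(-12 + F))
C = 3036 (C = 506*6 = 3036)
K(0)*C = -3*0/(-12 + 0)*3036 = -3*0/(-12)*3036 = -3*0*(-1/12)*3036 = 0*3036 = 0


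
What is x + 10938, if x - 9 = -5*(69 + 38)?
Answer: 10412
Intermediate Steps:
x = -526 (x = 9 - 5*(69 + 38) = 9 - 5*107 = 9 - 535 = -526)
x + 10938 = -526 + 10938 = 10412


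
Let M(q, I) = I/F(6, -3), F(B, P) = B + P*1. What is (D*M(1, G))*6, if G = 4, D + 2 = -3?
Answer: -40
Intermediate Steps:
F(B, P) = B + P
D = -5 (D = -2 - 3 = -5)
M(q, I) = I/3 (M(q, I) = I/(6 - 3) = I/3)
(D*M(1, G))*6 = -5*4/3*6 = -20/3*6 = -40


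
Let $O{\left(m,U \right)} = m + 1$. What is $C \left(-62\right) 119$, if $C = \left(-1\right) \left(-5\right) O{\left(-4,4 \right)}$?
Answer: $110670$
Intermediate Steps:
$O{\left(m,U \right)} = 1 + m$
$C = -15$ ($C = \left(-1\right) \left(-5\right) \left(1 - 4\right) = 5 \left(-3\right) = -15$)
$C \left(-62\right) 119 = \left(-15\right) \left(-62\right) 119 = 930 \cdot 119 = 110670$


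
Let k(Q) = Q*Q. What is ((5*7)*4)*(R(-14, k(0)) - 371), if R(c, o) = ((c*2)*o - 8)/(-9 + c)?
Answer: -1193500/23 ≈ -51891.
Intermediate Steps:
k(Q) = Q**2
R(c, o) = (-8 + 2*c*o)/(-9 + c) (R(c, o) = ((2*c)*o - 8)/(-9 + c) = (2*c*o - 8)/(-9 + c) = (-8 + 2*c*o)/(-9 + c))
((5*7)*4)*(R(-14, k(0)) - 371) = ((5*7)*4)*(2*(-4 - 14*0**2)/(-9 - 14) - 371) = (35*4)*(2*(-4 - 14*0)/(-23) - 371) = 140*(2*(-1/23)*(-4 + 0) - 371) = 140*(2*(-1/23)*(-4) - 371) = 140*(8/23 - 371) = 140*(-8525/23) = -1193500/23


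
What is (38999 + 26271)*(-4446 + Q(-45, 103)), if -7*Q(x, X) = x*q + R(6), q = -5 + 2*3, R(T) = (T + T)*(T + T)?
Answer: -2037794670/7 ≈ -2.9111e+8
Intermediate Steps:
R(T) = 4*T² (R(T) = (2*T)*(2*T) = 4*T²)
q = 1 (q = -5 + 6 = 1)
Q(x, X) = -144/7 - x/7 (Q(x, X) = -(x*1 + 4*6²)/7 = -(x + 4*36)/7 = -(x + 144)/7 = -(144 + x)/7 = -144/7 - x/7)
(38999 + 26271)*(-4446 + Q(-45, 103)) = (38999 + 26271)*(-4446 + (-144/7 - ⅐*(-45))) = 65270*(-4446 + (-144/7 + 45/7)) = 65270*(-4446 - 99/7) = 65270*(-31221/7) = -2037794670/7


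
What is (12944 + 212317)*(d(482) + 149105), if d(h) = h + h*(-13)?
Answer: 32284631781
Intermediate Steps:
d(h) = -12*h (d(h) = h - 13*h = -12*h)
(12944 + 212317)*(d(482) + 149105) = (12944 + 212317)*(-12*482 + 149105) = 225261*(-5784 + 149105) = 225261*143321 = 32284631781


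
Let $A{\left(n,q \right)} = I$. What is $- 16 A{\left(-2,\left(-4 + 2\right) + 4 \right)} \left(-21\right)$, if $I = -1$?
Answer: $-336$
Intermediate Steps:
$A{\left(n,q \right)} = -1$
$- 16 A{\left(-2,\left(-4 + 2\right) + 4 \right)} \left(-21\right) = \left(-16\right) \left(-1\right) \left(-21\right) = 16 \left(-21\right) = -336$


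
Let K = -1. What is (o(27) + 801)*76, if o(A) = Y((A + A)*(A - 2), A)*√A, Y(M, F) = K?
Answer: 60876 - 228*√3 ≈ 60481.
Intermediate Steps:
Y(M, F) = -1
o(A) = -√A
(o(27) + 801)*76 = (-√27 + 801)*76 = (-3*√3 + 801)*76 = (801 - 3*√3)*76 = 60876 - 228*√3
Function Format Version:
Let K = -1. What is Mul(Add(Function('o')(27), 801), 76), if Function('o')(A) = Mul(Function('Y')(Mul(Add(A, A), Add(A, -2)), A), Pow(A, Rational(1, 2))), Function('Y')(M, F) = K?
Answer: Add(60876, Mul(-228, Pow(3, Rational(1, 2)))) ≈ 60481.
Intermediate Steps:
Function('Y')(M, F) = -1
Function('o')(A) = Mul(-1, Pow(A, Rational(1, 2)))
Mul(Add(Function('o')(27), 801), 76) = Mul(Add(Mul(-1, Pow(27, Rational(1, 2))), 801), 76) = Mul(Add(Mul(-1, Mul(3, Pow(3, Rational(1, 2)))), 801), 76) = Mul(Add(Mul(-3, Pow(3, Rational(1, 2))), 801), 76) = Mul(Add(801, Mul(-3, Pow(3, Rational(1, 2)))), 76) = Add(60876, Mul(-228, Pow(3, Rational(1, 2))))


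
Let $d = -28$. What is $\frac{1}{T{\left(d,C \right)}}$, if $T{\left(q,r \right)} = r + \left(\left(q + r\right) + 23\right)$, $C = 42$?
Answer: $\frac{1}{79} \approx 0.012658$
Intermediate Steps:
$T{\left(q,r \right)} = 23 + q + 2 r$ ($T{\left(q,r \right)} = r + \left(23 + q + r\right) = 23 + q + 2 r$)
$\frac{1}{T{\left(d,C \right)}} = \frac{1}{23 - 28 + 2 \cdot 42} = \frac{1}{23 - 28 + 84} = \frac{1}{79}$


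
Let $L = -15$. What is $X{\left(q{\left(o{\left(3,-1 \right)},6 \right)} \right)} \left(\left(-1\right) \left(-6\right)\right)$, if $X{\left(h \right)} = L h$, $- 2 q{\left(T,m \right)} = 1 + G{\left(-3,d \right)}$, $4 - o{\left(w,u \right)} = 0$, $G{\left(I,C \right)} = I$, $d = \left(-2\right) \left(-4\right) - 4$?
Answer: $-90$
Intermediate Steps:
$d = 4$ ($d = 8 - 4 = 4$)
$o{\left(w,u \right)} = 4$ ($o{\left(w,u \right)} = 4 - 0 = 4 + 0 = 4$)
$q{\left(T,m \right)} = 1$ ($q{\left(T,m \right)} = - \frac{1 - 3}{2} = \left(- \frac{1}{2}\right) \left(-2\right) = 1$)
$X{\left(h \right)} = - 15 h$
$X{\left(q{\left(o{\left(3,-1 \right)},6 \right)} \right)} \left(\left(-1\right) \left(-6\right)\right) = \left(-15\right) 1 \left(\left(-1\right) \left(-6\right)\right) = \left(-15\right) 6 = -90$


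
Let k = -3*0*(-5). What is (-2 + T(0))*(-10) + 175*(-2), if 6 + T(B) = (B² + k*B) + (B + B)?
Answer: -270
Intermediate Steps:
k = 0 (k = 0*(-5) = 0)
T(B) = -6 + B² + 2*B (T(B) = -6 + ((B² + 0*B) + (B + B)) = -6 + ((B² + 0) + 2*B) = -6 + (B² + 2*B) = -6 + B² + 2*B)
(-2 + T(0))*(-10) + 175*(-2) = (-2 + (-6 + 0² + 2*0))*(-10) + 175*(-2) = (-2 + (-6 + 0 + 0))*(-10) - 350 = (-2 - 6)*(-10) - 350 = -8*(-10) - 350 = 80 - 350 = -270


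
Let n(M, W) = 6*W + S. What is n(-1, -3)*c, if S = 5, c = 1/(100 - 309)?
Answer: 13/209 ≈ 0.062201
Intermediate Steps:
c = -1/209 (c = 1/(-209) = -1/209 ≈ -0.0047847)
n(M, W) = 5 + 6*W (n(M, W) = 6*W + 5 = 5 + 6*W)
n(-1, -3)*c = (5 + 6*(-3))*(-1/209) = (5 - 18)*(-1/209) = -13*(-1/209) = 13/209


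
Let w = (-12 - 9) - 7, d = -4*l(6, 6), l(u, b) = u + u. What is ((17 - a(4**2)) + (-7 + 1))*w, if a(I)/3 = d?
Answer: -4340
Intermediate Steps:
l(u, b) = 2*u
d = -48 (d = -8*6 = -4*12 = -48)
a(I) = -144 (a(I) = 3*(-48) = -144)
w = -28 (w = -21 - 7 = -28)
((17 - a(4**2)) + (-7 + 1))*w = ((17 - 1*(-144)) + (-7 + 1))*(-28) = ((17 + 144) - 6)*(-28) = (161 - 6)*(-28) = 155*(-28) = -4340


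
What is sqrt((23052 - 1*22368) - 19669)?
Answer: I*sqrt(18985) ≈ 137.79*I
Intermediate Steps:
sqrt((23052 - 1*22368) - 19669) = sqrt((23052 - 22368) - 19669) = sqrt(684 - 19669) = sqrt(-18985) = I*sqrt(18985)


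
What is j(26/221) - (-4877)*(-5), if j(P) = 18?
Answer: -24367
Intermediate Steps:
j(26/221) - (-4877)*(-5) = 18 - (-4877)*(-5) = 18 - 1*24385 = 18 - 24385 = -24367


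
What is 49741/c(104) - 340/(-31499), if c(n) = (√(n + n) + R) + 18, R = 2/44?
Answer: 13684378581686/1793458563 - 96298576*√13/56937 ≈ 1532.0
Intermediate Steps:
R = 1/22 (R = 2*(1/44) = 1/22 ≈ 0.045455)
c(n) = 397/22 + √2*√n (c(n) = (√(n + n) + 1/22) + 18 = (√(2*n) + 1/22) + 18 = (√2*√n + 1/22) + 18 = (1/22 + √2*√n) + 18 = 397/22 + √2*√n)
49741/c(104) - 340/(-31499) = 49741/(397/22 + √2*√104) - 340/(-31499) = 49741/(397/22 + √2*(2*√26)) - 340*(-1/31499) = 49741/(397/22 + 4*√13) + 340/31499 = 340/31499 + 49741/(397/22 + 4*√13)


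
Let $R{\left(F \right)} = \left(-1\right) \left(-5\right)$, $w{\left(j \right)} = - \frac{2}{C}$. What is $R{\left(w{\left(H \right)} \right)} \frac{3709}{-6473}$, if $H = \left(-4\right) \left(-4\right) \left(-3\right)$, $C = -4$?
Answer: $- \frac{18545}{6473} \approx -2.865$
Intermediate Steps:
$H = -48$ ($H = 16 \left(-3\right) = -48$)
$w{\left(j \right)} = \frac{1}{2}$ ($w{\left(j \right)} = - \frac{2}{-4} = \left(-2\right) \left(- \frac{1}{4}\right) = \frac{1}{2}$)
$R{\left(F \right)} = 5$
$R{\left(w{\left(H \right)} \right)} \frac{3709}{-6473} = 5 \frac{3709}{-6473} = 5 \cdot 3709 \left(- \frac{1}{6473}\right) = 5 \left(- \frac{3709}{6473}\right) = - \frac{18545}{6473}$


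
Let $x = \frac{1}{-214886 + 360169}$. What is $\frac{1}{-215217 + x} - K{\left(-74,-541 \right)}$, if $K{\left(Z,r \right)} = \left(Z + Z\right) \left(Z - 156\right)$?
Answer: $- \frac{1064341322941683}{31267371410} \approx -34040.0$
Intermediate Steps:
$K{\left(Z,r \right)} = 2 Z \left(-156 + Z\right)$
$x = \frac{1}{145283} \approx 6.8831 \cdot 10^{-6}$
$\frac{1}{-215217 + x} - K{\left(-74,-541 \right)} = \frac{1}{-215217 + \frac{1}{145283}} - 2 \left(-74\right) \left(-156 - 74\right) = \frac{1}{- \frac{31267371410}{145283}} - 2 \left(-74\right) \left(-230\right) = - \frac{145283}{31267371410} - 34040 = - \frac{1064341322941683}{31267371410}$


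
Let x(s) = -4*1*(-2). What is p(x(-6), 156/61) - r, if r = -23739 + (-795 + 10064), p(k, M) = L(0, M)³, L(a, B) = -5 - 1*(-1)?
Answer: 14406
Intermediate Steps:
L(a, B) = -4 (L(a, B) = -5 + 1 = -4)
x(s) = 8 (x(s) = -4*(-2) = 8)
p(k, M) = -64 (p(k, M) = (-4)³ = -64)
r = -14470 (r = -23739 + 9269 = -14470)
p(x(-6), 156/61) - r = -64 - 1*(-14470) = -64 + 14470 = 14406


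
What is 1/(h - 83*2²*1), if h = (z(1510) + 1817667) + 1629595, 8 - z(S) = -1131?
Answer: 1/3448069 ≈ 2.9002e-7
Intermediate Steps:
z(S) = 1139 (z(S) = 8 - 1*(-1131) = 8 + 1131 = 1139)
h = 3448401 (h = (1139 + 1817667) + 1629595 = 1818806 + 1629595 = 3448401)
1/(h - 83*2²*1) = 1/(3448401 - 83*2²*1) = 1/(3448401 - 83*4*1) = 1/(3448401 - 332*1) = 1/(3448401 - 332) = 1/3448069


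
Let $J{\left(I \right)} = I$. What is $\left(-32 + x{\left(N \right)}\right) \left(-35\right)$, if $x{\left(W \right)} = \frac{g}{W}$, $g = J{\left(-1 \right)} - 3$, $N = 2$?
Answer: $1190$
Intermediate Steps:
$g = -4$ ($g = -1 - 3 = -4$)
$x{\left(W \right)} = - \frac{4}{W}$
$\left(-32 + x{\left(N \right)}\right) \left(-35\right) = \left(-32 - \frac{4}{2}\right) \left(-35\right) = \left(-32 - 2\right) \left(-35\right) = \left(-34\right) \left(-35\right) = 1190$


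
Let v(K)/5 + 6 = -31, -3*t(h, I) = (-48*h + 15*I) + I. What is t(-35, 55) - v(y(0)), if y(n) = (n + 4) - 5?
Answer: -2005/3 ≈ -668.33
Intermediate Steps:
t(h, I) = 16*h - 16*I/3 (t(h, I) = -((-48*h + 15*I) + I)/3 = -(-48*h + 16*I)/3 = 16*h - 16*I/3)
y(n) = -1 + n (y(n) = (4 + n) - 5 = -1 + n)
v(K) = -185 (v(K) = -30 + 5*(-31) = -30 - 155 = -185)
t(-35, 55) - v(y(0)) = (16*(-35) - 16/3*55) - 1*(-185) = (-560 - 880/3) + 185 = -2560/3 + 185 = -2005/3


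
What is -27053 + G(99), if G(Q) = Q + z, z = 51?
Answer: -26903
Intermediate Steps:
G(Q) = 51 + Q (G(Q) = Q + 51 = 51 + Q)
-27053 + G(99) = -27053 + (51 + 99) = -27053 + 150 = -26903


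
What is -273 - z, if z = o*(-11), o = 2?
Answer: -251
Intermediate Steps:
z = -22 (z = 2*(-11) = -22)
-273 - z = -273 - 1*(-22) = -273 + 22 = -251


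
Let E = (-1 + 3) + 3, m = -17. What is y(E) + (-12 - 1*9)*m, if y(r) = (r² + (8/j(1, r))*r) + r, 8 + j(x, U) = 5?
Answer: 1121/3 ≈ 373.67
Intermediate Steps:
j(x, U) = -3 (j(x, U) = -8 + 5 = -3)
E = 5 (E = 2 + 3 = 5)
y(r) = r² - 5*r/3 (y(r) = (r² + (8/(-3))*r) + r = (r² + (8*(-⅓))*r) + r = (r² - 8*r/3) + r = r² - 5*r/3)
y(E) + (-12 - 1*9)*m = (⅓)*5*(-5 + 3*5) + (-12 - 1*9)*(-17) = (⅓)*5*(-5 + 15) + (-12 - 9)*(-17) = (⅓)*5*10 - 21*(-17) = 50/3 + 357 = 1121/3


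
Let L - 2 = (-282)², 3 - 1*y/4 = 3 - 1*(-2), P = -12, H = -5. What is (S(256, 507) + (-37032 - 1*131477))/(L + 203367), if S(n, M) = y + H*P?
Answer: -168457/282893 ≈ -0.59548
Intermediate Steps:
y = -8 (y = 12 - 4*(3 - 1*(-2)) = 12 - 4*(3 + 2) = 12 - 4*5 = 12 - 20 = -8)
S(n, M) = 52 (S(n, M) = -8 - 5*(-12) = -8 + 60 = 52)
L = 79526 (L = 2 + (-282)² = 2 + 79524 = 79526)
(S(256, 507) + (-37032 - 1*131477))/(L + 203367) = (52 + (-37032 - 1*131477))/(79526 + 203367) = (52 + (-37032 - 131477))/282893 = (52 - 168509)*(1/282893) = -168457*1/282893 = -168457/282893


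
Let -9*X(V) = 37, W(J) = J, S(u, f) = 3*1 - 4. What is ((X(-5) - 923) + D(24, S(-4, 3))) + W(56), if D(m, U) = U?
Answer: -7849/9 ≈ -872.11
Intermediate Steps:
S(u, f) = -1 (S(u, f) = 3 - 4 = -1)
X(V) = -37/9 (X(V) = -⅑*37 = -37/9)
((X(-5) - 923) + D(24, S(-4, 3))) + W(56) = ((-37/9 - 923) - 1) + 56 = (-8344/9 - 1) + 56 = -8353/9 + 56 = -7849/9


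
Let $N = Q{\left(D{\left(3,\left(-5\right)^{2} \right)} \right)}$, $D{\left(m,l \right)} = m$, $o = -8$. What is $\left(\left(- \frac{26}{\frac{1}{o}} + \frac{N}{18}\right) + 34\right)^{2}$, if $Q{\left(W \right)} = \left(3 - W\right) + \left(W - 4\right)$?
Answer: $\frac{18966025}{324} \approx 58537.0$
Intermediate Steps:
$Q{\left(W \right)} = -1$ ($Q{\left(W \right)} = \left(3 - W\right) + \left(-4 + W\right) = -1$)
$N = -1$
$\left(\left(- \frac{26}{\frac{1}{o}} + \frac{N}{18}\right) + 34\right)^{2} = \left(\left(- \frac{26}{\frac{1}{-8}} - \frac{1}{18}\right) + 34\right)^{2} = \left(\left(- \frac{26}{- \frac{1}{8}} - \frac{1}{18}\right) + 34\right)^{2} = \left(\left(\left(-26\right) \left(-8\right) - \frac{1}{18}\right) + 34\right)^{2} = \left(\left(208 - \frac{1}{18}\right) + 34\right)^{2} = \left(\frac{3743}{18} + 34\right)^{2} = \left(\frac{4355}{18}\right)^{2} = \frac{18966025}{324}$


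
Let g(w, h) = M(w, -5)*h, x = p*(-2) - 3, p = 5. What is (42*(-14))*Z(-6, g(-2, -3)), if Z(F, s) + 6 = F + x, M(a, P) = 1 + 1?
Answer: 14700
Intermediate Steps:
x = -13 (x = 5*(-2) - 3 = -10 - 3 = -13)
M(a, P) = 2
g(w, h) = 2*h
Z(F, s) = -19 + F (Z(F, s) = -6 + (F - 13) = -6 + (-13 + F) = -19 + F)
(42*(-14))*Z(-6, g(-2, -3)) = (42*(-14))*(-19 - 6) = -588*(-25) = 14700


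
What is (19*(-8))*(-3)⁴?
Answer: -12312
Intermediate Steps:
(19*(-8))*(-3)⁴ = -152*81 = -12312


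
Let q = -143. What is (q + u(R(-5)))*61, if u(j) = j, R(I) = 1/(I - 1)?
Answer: -52399/6 ≈ -8733.2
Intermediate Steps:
R(I) = 1/(-1 + I)
(q + u(R(-5)))*61 = (-143 + 1/(-1 - 5))*61 = (-143 + 1/(-6))*61 = (-143 - ⅙)*61 = -859/6*61 = -52399/6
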